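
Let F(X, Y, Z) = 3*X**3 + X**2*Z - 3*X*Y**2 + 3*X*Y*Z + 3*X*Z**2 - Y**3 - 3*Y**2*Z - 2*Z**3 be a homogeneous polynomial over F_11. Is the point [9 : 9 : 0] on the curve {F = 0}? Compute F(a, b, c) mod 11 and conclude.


F(9,9,0) ≡ 8 (mod 11); P is NOT on the curve.

Evaluate F(9, 9, 0) term-by-term (mod 11).
  3*X**3 ↦ 3·729·1·1 = 2187
  X**2*Z ↦ 1·81·1·0 = 0
  -3*X*Y**2 ↦ -3·9·81·1 = -2187
  3*X*Y*Z ↦ 3·9·9·0 = 0
  3*X*Z**2 ↦ 3·9·1·0 = 0
  -Y**3 ↦ -1·1·729·1 = -729
  -3*Y**2*Z ↦ -3·1·81·0 = 0
  -2*Z**3 ↦ -2·1·1·0 = 0
Sum: F(9, 9, 0) = (2187) + (0) + (-2187) + (0) + (0) + (-729) + (0) + (0) = -729.
Reducing mod 11: -729 ≡ 8 (mod 11).
Since F(a, b, c) ≡ 8 ≠ 0 (mod 11), P does NOT lie on the curve.


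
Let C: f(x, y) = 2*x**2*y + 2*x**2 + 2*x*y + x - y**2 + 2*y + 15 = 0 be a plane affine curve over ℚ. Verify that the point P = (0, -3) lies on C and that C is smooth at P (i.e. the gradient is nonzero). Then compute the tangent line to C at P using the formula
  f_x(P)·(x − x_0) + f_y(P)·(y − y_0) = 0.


Tangent line at P: -5*x + 8*y + 24 = 0.

Step 1: f(0, -3) = 0, so P lies on C.
Step 2: partial derivatives
  f_x(x, y) = 4*x*y + 4*x + 2*y + 1, f_y(x, y) = 2*x**2 + 2*x - 2*y + 2.
  f_x(P) = -5, f_y(P) = 8 (gradient nonzero, so P is smooth).
Step 3: tangent line at P: -5·(x − 0) + 8·(y − -3) = 0.
Expanding: -5*x + 8*y + 24 = 0.


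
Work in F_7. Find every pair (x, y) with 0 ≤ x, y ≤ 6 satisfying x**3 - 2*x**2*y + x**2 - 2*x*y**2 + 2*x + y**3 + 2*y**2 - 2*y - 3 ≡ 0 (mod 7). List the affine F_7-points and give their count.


Affine F_7-points: {(0, 6), (1, 4), (2, 2), (4, 6), (5, 1)}; count = 5.

For each of the 49 pairs (x, y) ∈ F_7², evaluate f(x, y) mod 7. Record the zeros.
  x = 0: [0↦4, 1↦5, 2↦2, 3↦1, 4↦1, 5↦1, 6↦0]  zeros at y ∈ {6}
  x = 1: [0↦1, 1↦5, 2↦1, 3↦2, 4↦0, 5↦1, 6↦4]  zeros at y ∈ {4}
  x = 2: [0↦6, 1↦2, 2↦0, 3↦6, 4↦5, 5↦3, 6↦6]  zeros at y ∈ {2}
  x = 3: [0↦4, 1↦2, 2↦5, 3↦5, 4↦1, 5↦6, 6↦5]  zeros at y ∈ ∅
  x = 4: [0↦1, 1↦4, 2↦1, 3↦5, 4↦1, 5↦2, 6↦0]  zeros at y ∈ {6}
  x = 5: [0↦3, 1↦0, 2↦1, 3↦5, 4↦4, 5↦4, 6↦4]  zeros at y ∈ {1}
  x = 6: [0↦2, 1↦3, 2↦4, 3↦4, 4↦2, 5↦4, 6↦2]  zeros at y ∈ ∅
Collecting zeros: affine points = {(0, 6), (1, 4), (2, 2), (4, 6), (5, 1)}.
Total count |C(F_7)_aff| = 5.


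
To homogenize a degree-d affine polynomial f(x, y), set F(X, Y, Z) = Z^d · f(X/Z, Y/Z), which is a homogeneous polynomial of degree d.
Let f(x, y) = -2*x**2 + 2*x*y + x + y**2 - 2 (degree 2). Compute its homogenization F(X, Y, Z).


F(X, Y, Z) = -2*X**2 + 2*X*Y + X*Z + Y**2 - 2*Z**2

deg(f) = 2.
Substitute x = X/Z, y = Y/Z into f, then multiply by Z^2.
  monomial -2·x^2·y^0 ↦ -2·X^2·Y^0·Z^0.
  monomial 2·x^1·y^1 ↦ 2·X^1·Y^1·Z^0.
  monomial 1·x^1·y^0 ↦ 1·X^1·Y^0·Z^1.
  monomial 1·x^0·y^2 ↦ 1·X^0·Y^2·Z^0.
  monomial -2·x^0·y^0 ↦ -2·X^0·Y^0·Z^2.
Collecting: F(X, Y, Z) = -2*X**2 + 2*X*Y + X*Z + Y**2 - 2*Z**2.


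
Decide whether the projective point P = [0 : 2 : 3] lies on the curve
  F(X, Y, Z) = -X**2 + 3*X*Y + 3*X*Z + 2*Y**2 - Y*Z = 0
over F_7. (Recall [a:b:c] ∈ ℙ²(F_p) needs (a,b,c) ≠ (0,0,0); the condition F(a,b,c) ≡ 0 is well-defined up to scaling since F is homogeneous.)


F(0,2,3) ≡ 2 (mod 7); P is NOT on the curve.

Evaluate F(0, 2, 3) term-by-term (mod 7).
  -X**2 ↦ -1·0·1·1 = 0
  3*X*Y ↦ 3·0·2·1 = 0
  3*X*Z ↦ 3·0·1·3 = 0
  2*Y**2 ↦ 2·1·4·1 = 8
  -Y*Z ↦ -1·1·2·3 = -6
Sum: F(0, 2, 3) = (0) + (0) + (0) + (8) + (-6) = 2.
Reducing mod 7: 2 ≡ 2 (mod 7).
Since F(a, b, c) ≡ 2 ≠ 0 (mod 7), P does NOT lie on the curve.


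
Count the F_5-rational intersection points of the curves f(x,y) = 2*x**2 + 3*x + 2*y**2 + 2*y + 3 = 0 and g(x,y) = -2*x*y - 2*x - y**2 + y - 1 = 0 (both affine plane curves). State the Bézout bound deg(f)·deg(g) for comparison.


Common zeros: ∅; count = 0; Bézout bound = 4.

deg(f) = 2, deg(g) = 2, so Bézout bound = 4.
Scan x ∈ F_5. For each x, list the y ∈ F_5 with f(x, y) ≡ 0 and those with g(x, y) ≡ 0 (mod 5); the common zeros in that column are the intersection.
  x = 0: f ≡ 0 at y ∈ {2}; g ≡ 0 at y ∈ ∅; common: ∅.
  x = 1: f ≡ 0 at y ∈ {2}; g ≡ 0 at y ∈ {1, 3}; common: ∅.
  x = 2: f ≡ 0 at y ∈ ∅; g ≡ 0 at y ∈ {0, 2}; common: ∅.
  x = 3: f ≡ 0 at y ∈ {0, 4}; g ≡ 0 at y ∈ ∅; common: ∅.
  x = 4: f ≡ 0 at y ∈ ∅; g ≡ 0 at y ∈ ∅; common: ∅.
Collecting: common zeros = ∅, so the count is 0.
Comparison with the Bézout bound: 0 ≤ 4 = deg(f)·deg(g), as expected for curves with no common component (the affine F_5-count falls short of the bound because intersections may lie at infinity, over extension fields, or carry multiplicity).


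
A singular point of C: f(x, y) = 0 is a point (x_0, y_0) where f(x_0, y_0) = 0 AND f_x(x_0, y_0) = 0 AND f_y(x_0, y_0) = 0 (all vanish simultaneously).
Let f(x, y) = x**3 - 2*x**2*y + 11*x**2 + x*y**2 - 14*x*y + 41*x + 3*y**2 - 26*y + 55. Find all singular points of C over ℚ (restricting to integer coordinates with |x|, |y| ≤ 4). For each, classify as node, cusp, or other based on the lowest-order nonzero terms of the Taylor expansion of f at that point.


Singular points: {(-2, 3)}; classification: node.

Compute partial derivatives:
  f_x = 3*x**2 - 4*x*y + 22*x + y**2 - 14*y + 41.
  f_y = -2*x**2 + 2*x*y - 14*x + 6*y - 26.
Scan x_0 ∈ {−4, ..., 4}. For each x_0, f_y(x_0, y) is a polynomial in y; find its integer roots y ∈ {−4, ..., 4}, then test f_x and f at those candidates.
  x = -4: f_y(-4, y) = -2*y - 2; vanishes at y ∈ {-1}. (-4, -1): f_x = 0 but f = 4 ≠ 0.
  x = -3: f_y(-3, y) = -2; no integer root y with |y| ≤ 4.
  x = -2: f_y(-2, y) = 2*y - 6; vanishes at y ∈ {3}. (-2, 3): f_x = 0, f = 0 — SINGULAR.
  x = -1: f_y(-1, y) = 4*y - 14; no integer root y with |y| ≤ 4.
  x = 0: f_y(0, y) = 6*y - 26; no integer root y with |y| ≤ 4.
  x = 1: f_y(1, y) = 8*y - 42; no integer root y with |y| ≤ 4.
  x = 2: f_y(2, y) = 10*y - 62; no integer root y with |y| ≤ 4.
  x = 3: f_y(3, y) = 12*y - 86; no integer root y with |y| ≤ 4.
  x = 4: f_y(4, y) = 14*y - 114; no integer root y with |y| ≤ 4.
Only singular point on the grid: (-2, 3).
Classify: substitute x = -2 + u, y = 3 + v and expand: f = u**3 - 2*u**2*v - u**2 + u*v**2 + v**2.
No constant or linear terms (consistent with a singular point). Quadratic part: -u**2 + v**2. Cubic part: u**3 - 2*u**2*v + u*v**2.
The quadratic part v**2 - u**2 = (v − u)(v + u) splits into two distinct linear factors, so there are two distinct tangent lines y − 3 = ±(x − -2) — this is a node (ordinary double point).
Classification: node.


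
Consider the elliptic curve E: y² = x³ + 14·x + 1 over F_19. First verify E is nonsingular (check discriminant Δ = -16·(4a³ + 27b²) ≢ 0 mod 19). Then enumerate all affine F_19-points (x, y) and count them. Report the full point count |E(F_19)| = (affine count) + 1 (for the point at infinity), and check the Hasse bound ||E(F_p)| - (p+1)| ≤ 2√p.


Affine points = {(0, 1), (0, 18), (1, 4), (1, 15), (4, 8), (4, 11), (5, 5), (5, 14), (6, 4), (6, 15), (7, 9), (7, 10), (8, 6), (8, 13), (9, 1), (9, 18), (10, 1), (10, 18), (11, 2), (11, 17), (12, 4), (12, 15), (13, 9), (13, 10), (18, 9), (18, 10)}; affine count = 26; |E(F_19)| = 27.

Discriminant check: Δ ∝ 4a³ + 27b² = 4·14³ + 27·1² = 4·2744 + 27·1 ≡ 2 (mod 19). Nonzero ⇒ E is nonsingular.
For each x ∈ F_19, compute rhs = x³ + 14·x + 1 mod 19, then count y ∈ F_19 with y² ≡ rhs.
  x = 0: rhs = 1, matching y values: 1, 18 (2 points).
  x = 1: rhs = 16, matching y values: 4, 15 (2 points).
  x = 2: rhs = 18, matching y values: none (0 points).
  x = 3: rhs = 13, matching y values: none (0 points).
  x = 4: rhs = 7, matching y values: 8, 11 (2 points).
  x = 5: rhs = 6, matching y values: 5, 14 (2 points).
  x = 6: rhs = 16, matching y values: 4, 15 (2 points).
  x = 7: rhs = 5, matching y values: 9, 10 (2 points).
  x = 8: rhs = 17, matching y values: 6, 13 (2 points).
  x = 9: rhs = 1, matching y values: 1, 18 (2 points).
  x = 10: rhs = 1, matching y values: 1, 18 (2 points).
  x = 11: rhs = 4, matching y values: 2, 17 (2 points).
  x = 12: rhs = 16, matching y values: 4, 15 (2 points).
  x = 13: rhs = 5, matching y values: 9, 10 (2 points).
  x = 14: rhs = 15, matching y values: none (0 points).
  x = 15: rhs = 14, matching y values: none (0 points).
  x = 16: rhs = 8, matching y values: none (0 points).
  x = 17: rhs = 3, matching y values: none (0 points).
  x = 18: rhs = 5, matching y values: 9, 10 (2 points).
Total affine count: 26.
Full point count |E(F_19)| = 26 + 1 = 27.
Hasse bound: |27 − (19+1)| = |7| = 7 ≤ 2√19 ≈ 8.7178 ✓.


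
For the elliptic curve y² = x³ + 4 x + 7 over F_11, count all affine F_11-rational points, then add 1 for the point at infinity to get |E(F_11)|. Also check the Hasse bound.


Affine points = {(1, 1), (1, 10), (2, 1), (2, 10), (5, 3), (5, 8), (6, 4), (6, 7), (7, 2), (7, 9), (8, 1), (8, 10)}; affine count = 12; |E(F_11)| = 13.

Discriminant check: Δ ∝ 4a³ + 27b² = 4·4³ + 27·7² = 4·64 + 27·49 ≡ 6 (mod 11). Nonzero ⇒ E is nonsingular.
For each x ∈ F_11, compute rhs = x³ + 4·x + 7 mod 11, then count y ∈ F_11 with y² ≡ rhs.
  x = 0: rhs = 7, matching y values: none (0 points).
  x = 1: rhs = 1, matching y values: 1, 10 (2 points).
  x = 2: rhs = 1, matching y values: 1, 10 (2 points).
  x = 3: rhs = 2, matching y values: none (0 points).
  x = 4: rhs = 10, matching y values: none (0 points).
  x = 5: rhs = 9, matching y values: 3, 8 (2 points).
  x = 6: rhs = 5, matching y values: 4, 7 (2 points).
  x = 7: rhs = 4, matching y values: 2, 9 (2 points).
  x = 8: rhs = 1, matching y values: 1, 10 (2 points).
  x = 9: rhs = 2, matching y values: none (0 points).
  x = 10: rhs = 2, matching y values: none (0 points).
Total affine count: 12.
Full point count |E(F_11)| = 12 + 1 = 13.
Hasse bound: |13 − (11+1)| = |1| = 1 ≤ 2√11 ≈ 6.6332 ✓.


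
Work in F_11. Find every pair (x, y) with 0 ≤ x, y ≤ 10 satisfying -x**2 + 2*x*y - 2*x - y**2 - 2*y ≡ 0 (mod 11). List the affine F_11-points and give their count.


Affine F_11-points: {(0, 0), (0, 9), (2, 3), (2, 10), (3, 2), (5, 9), (5, 10), (9, 0), (9, 5), (10, 2), (10, 5)}; count = 11.

For each of the 121 pairs (x, y) ∈ F_11², evaluate f(x, y) mod 11. Record the zeros.
  x = 0: [0↦0, 1↦8, 2↦3, 3↦7, 4↦9, 5↦9, 6↦7, 7↦3, 8↦8, 9↦0, 10↦1]  zeros at y ∈ {0, 9}
  x = 1: [0↦8, 1↦7, 2↦4, 3↦10, 4↦3, 5↦5, 6↦5, 7↦3, 8↦10, 9↦4, 10↦7]  zeros at y ∈ ∅
  x = 2: [0↦3, 1↦4, 2↦3, 3↦0, 4↦6, 5↦10, 6↦1, 7↦1, 8↦10, 9↦6, 10↦0]  zeros at y ∈ {3, 10}
  x = 3: [0↦7, 1↦10, 2↦0, 3↦10, 4↦7, 5↦2, 6↦6, 7↦8, 8↦8, 9↦6, 10↦2]  zeros at y ∈ {2}
  x = 4: [0↦9, 1↦3, 2↦6, 3↦7, 4↦6, 5↦3, 6↦9, 7↦2, 8↦4, 9↦4, 10↦2]  zeros at y ∈ ∅
  x = 5: [0↦9, 1↦5, 2↦10, 3↦2, 4↦3, 5↦2, 6↦10, 7↦5, 8↦9, 9↦0, 10↦0]  zeros at y ∈ {9, 10}
  x = 6: [0↦7, 1↦5, 2↦1, 3↦6, 4↦9, 5↦10, 6↦9, 7↦6, 8↦1, 9↦5, 10↦7]  zeros at y ∈ ∅
  x = 7: [0↦3, 1↦3, 2↦1, 3↦8, 4↦2, 5↦5, 6↦6, 7↦5, 8↦2, 9↦8, 10↦1]  zeros at y ∈ ∅
  x = 8: [0↦8, 1↦10, 2↦10, 3↦8, 4↦4, 5↦9, 6↦1, 7↦2, 8↦1, 9↦9, 10↦4]  zeros at y ∈ ∅
  x = 9: [0↦0, 1↦4, 2↦6, 3↦6, 4↦4, 5↦0, 6↦5, 7↦8, 8↦9, 9↦8, 10↦5]  zeros at y ∈ {0, 5}
  x = 10: [0↦1, 1↦7, 2↦0, 3↦2, 4↦2, 5↦0, 6↦7, 7↦1, 8↦4, 9↦5, 10↦4]  zeros at y ∈ {2, 5}
Collecting zeros: affine points = {(0, 0), (0, 9), (2, 3), (2, 10), (3, 2), (5, 9), (5, 10), (9, 0), (9, 5), (10, 2), (10, 5)}.
Total count |C(F_11)_aff| = 11.


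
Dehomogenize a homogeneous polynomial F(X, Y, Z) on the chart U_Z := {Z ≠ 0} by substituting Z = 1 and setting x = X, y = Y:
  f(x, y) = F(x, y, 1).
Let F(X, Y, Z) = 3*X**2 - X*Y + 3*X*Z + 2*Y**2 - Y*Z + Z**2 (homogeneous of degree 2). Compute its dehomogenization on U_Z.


f(x, y) = 3*x**2 - x*y + 3*x + 2*y**2 - y + 1

On U_Z we set Z = 1. Each monomial c·X^i·Y^j·Z^k in F becomes c·x^i·y^j·1^k = c·x^i·y^j.
Substituting Z = 1: F(X, Y, 1) = 3*x**2 - x*y + 3*x + 2*y**2 - y + 1.
Note: deg(f) ≤ deg(F) = 2; strict inequality happens when F is divisible by Z (lost terms).


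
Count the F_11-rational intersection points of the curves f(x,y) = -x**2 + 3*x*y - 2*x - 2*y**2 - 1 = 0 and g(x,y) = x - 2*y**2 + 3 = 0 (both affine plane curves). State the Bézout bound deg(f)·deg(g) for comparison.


Common zeros: ∅; count = 0; Bézout bound = 4.

deg(f) = 2, deg(g) = 2, so Bézout bound = 4.
Scan x ∈ F_11. For each x, list the y ∈ F_11 with f(x, y) ≡ 0 and those with g(x, y) ≡ 0 (mod 11); the common zeros in that column are the intersection.
  x = 0: f ≡ 0 at y ∈ {4, 7}; g ≡ 0 at y ∈ ∅; common: ∅.
  x = 1: f ≡ 0 at y ∈ ∅; g ≡ 0 at y ∈ ∅; common: ∅.
  x = 2: f ≡ 0 at y ∈ ∅; g ≡ 0 at y ∈ ∅; common: ∅.
  x = 3: f ≡ 0 at y ∈ ∅; g ≡ 0 at y ∈ {5, 6}; common: ∅.
  x = 4: f ≡ 0 at y ∈ ∅; g ≡ 0 at y ∈ {3, 8}; common: ∅.
  x = 5: f ≡ 0 at y ∈ {5, 8}; g ≡ 0 at y ∈ {2, 9}; common: ∅.
  x = 6: f ≡ 0 at y ∈ {1, 8}; g ≡ 0 at y ∈ ∅; common: ∅.
  x = 7: f ≡ 0 at y ∈ ∅; g ≡ 0 at y ∈ {4, 7}; common: ∅.
  x = 8: f ≡ 0 at y ∈ {5, 7}; g ≡ 0 at y ∈ {0}; common: ∅.
  x = 9: f ≡ 0 at y ∈ ∅; g ≡ 0 at y ∈ ∅; common: ∅.
  x = 10: f ≡ 0 at y ∈ {0, 4}; g ≡ 0 at y ∈ {1, 10}; common: ∅.
Collecting: common zeros = ∅, so the count is 0.
Comparison with the Bézout bound: 0 ≤ 4 = deg(f)·deg(g), as expected for curves with no common component (the affine F_11-count falls short of the bound because intersections may lie at infinity, over extension fields, or carry multiplicity).


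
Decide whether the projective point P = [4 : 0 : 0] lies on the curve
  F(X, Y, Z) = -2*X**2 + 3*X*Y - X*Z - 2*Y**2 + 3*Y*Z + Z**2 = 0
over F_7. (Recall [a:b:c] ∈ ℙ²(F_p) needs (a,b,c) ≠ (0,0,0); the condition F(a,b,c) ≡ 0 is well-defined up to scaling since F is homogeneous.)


F(4,0,0) ≡ 3 (mod 7); P is NOT on the curve.

Evaluate F(4, 0, 0) term-by-term (mod 7).
  -2*X**2 ↦ -2·16·1·1 = -32
  3*X*Y ↦ 3·4·0·1 = 0
  -X*Z ↦ -1·4·1·0 = 0
  -2*Y**2 ↦ -2·1·0·1 = 0
  3*Y*Z ↦ 3·1·0·0 = 0
  Z**2 ↦ 1·1·1·0 = 0
Sum: F(4, 0, 0) = (-32) + (0) + (0) + (0) + (0) + (0) = -32.
Reducing mod 7: -32 ≡ 3 (mod 7).
Since F(a, b, c) ≡ 3 ≠ 0 (mod 7), P does NOT lie on the curve.


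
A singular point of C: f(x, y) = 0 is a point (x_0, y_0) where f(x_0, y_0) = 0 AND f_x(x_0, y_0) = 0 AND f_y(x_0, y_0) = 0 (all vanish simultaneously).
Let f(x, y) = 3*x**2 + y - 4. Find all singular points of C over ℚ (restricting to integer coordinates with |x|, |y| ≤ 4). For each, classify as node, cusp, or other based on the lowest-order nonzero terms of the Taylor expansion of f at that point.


No singular points in the scanned grid; C is smooth there.

Compute partial derivatives:
  f_x = 6*x.
  f_y = 1.
f_y = 1 is a nonzero constant, so f_y never vanishes: no point (x, y) can satisfy f = f_x = f_y = 0. In particular no (x, y) ∈ {−4, ..., 4}² is singular; the curve is smooth.


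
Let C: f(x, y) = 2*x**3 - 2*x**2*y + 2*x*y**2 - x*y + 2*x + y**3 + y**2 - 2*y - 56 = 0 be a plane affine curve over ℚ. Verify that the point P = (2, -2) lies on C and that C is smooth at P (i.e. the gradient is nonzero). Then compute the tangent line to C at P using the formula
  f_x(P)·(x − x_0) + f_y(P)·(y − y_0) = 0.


Tangent line at P: 52*x - 20*y - 144 = 0.

Step 1: f(2, -2) = 0, so P lies on C.
Step 2: partial derivatives
  f_x(x, y) = 6*x**2 - 4*x*y + 2*y**2 - y + 2, f_y(x, y) = -2*x**2 + 4*x*y - x + 3*y**2 + 2*y - 2.
  f_x(P) = 52, f_y(P) = -20 (gradient nonzero, so P is smooth).
Step 3: tangent line at P: 52·(x − 2) + -20·(y − -2) = 0.
Expanding: 52*x - 20*y - 144 = 0.


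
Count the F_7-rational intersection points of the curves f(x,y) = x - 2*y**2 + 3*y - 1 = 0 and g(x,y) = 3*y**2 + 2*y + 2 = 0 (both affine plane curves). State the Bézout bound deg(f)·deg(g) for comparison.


Common zeros: {(0, 1), (3, 3)}; count = 2; Bézout bound = 4.

deg(f) = 2, deg(g) = 2, so Bézout bound = 4.
Scan x ∈ F_7. For each x, list the y ∈ F_7 with f(x, y) ≡ 0 and those with g(x, y) ≡ 0 (mod 7); the common zeros in that column are the intersection.
  x = 0: f ≡ 0 at y ∈ {1, 4}; g ≡ 0 at y ∈ {1, 3}; common: {1}.
  x = 1: f ≡ 0 at y ∈ {0, 5}; g ≡ 0 at y ∈ {1, 3}; common: ∅.
  x = 2: f ≡ 0 at y ∈ ∅; g ≡ 0 at y ∈ {1, 3}; common: ∅.
  x = 3: f ≡ 0 at y ∈ {2, 3}; g ≡ 0 at y ∈ {1, 3}; common: {3}.
  x = 4: f ≡ 0 at y ∈ ∅; g ≡ 0 at y ∈ {1, 3}; common: ∅.
  x = 5: f ≡ 0 at y ∈ ∅; g ≡ 0 at y ∈ {1, 3}; common: ∅.
  x = 6: f ≡ 0 at y ∈ {6}; g ≡ 0 at y ∈ {1, 3}; common: ∅.
Collecting: common zeros = {(0, 1), (3, 3)}, so the count is 2.
Comparison with the Bézout bound: 2 ≤ 4 = deg(f)·deg(g), as expected for curves with no common component (the affine F_7-count falls short of the bound because intersections may lie at infinity, over extension fields, or carry multiplicity).


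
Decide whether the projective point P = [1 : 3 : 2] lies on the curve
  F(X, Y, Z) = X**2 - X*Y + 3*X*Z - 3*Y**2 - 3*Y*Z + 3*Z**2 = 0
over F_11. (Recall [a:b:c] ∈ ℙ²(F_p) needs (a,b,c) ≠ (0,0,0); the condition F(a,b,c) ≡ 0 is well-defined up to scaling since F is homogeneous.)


F(1,3,2) ≡ 4 (mod 11); P is NOT on the curve.

Evaluate F(1, 3, 2) term-by-term (mod 11).
  X**2 ↦ 1·1·1·1 = 1
  -X*Y ↦ -1·1·3·1 = -3
  3*X*Z ↦ 3·1·1·2 = 6
  -3*Y**2 ↦ -3·1·9·1 = -27
  -3*Y*Z ↦ -3·1·3·2 = -18
  3*Z**2 ↦ 3·1·1·4 = 12
Sum: F(1, 3, 2) = (1) + (-3) + (6) + (-27) + (-18) + (12) = -29.
Reducing mod 11: -29 ≡ 4 (mod 11).
Since F(a, b, c) ≡ 4 ≠ 0 (mod 11), P does NOT lie on the curve.


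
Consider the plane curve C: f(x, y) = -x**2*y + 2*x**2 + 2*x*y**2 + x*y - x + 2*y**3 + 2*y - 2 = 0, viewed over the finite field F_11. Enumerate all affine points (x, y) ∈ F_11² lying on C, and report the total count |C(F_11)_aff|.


Affine F_11-points: {(0, 9), (1, 3), (4, 4), (4, 7), (7, 9), (8, 3), (8, 4), (8, 7), (9, 2)}; count = 9.

For each of the 121 pairs (x, y) ∈ F_11², evaluate f(x, y) mod 11. Record the zeros.
  x = 0: [0↦9, 1↦2, 2↦7, 3↦3, 4↦2, 5↦5, 6↦2, 7↦5, 8↦4, 9↦0, 10↦5]  zeros at y ∈ {9}
  x = 1: [0↦10, 1↦5, 2↦5, 3↦0, 4↦2, 5↦1, 6↦9, 7↦5, 8↦1, 9↦9, 10↦8]  zeros at y ∈ {3}
  x = 2: [0↦4, 1↦10, 2↦3, 3↦6, 4↦9, 5↦2, 6↦8, 7↦6, 8↦8, 9↦4, 10↦6]  zeros at y ∈ ∅
  x = 3: [0↦2, 1↦6, 2↦1, 3↦10, 4↦1, 5↦8, 6↦10, 7↦8, 8↦3, 9↦7, 10↦10]  zeros at y ∈ ∅
  x = 4: [0↦4, 1↦4, 2↦10, 3↦1, 4↦0, 5↦8, 6↦4, 7↦0, 8↦8, 9↦7, 10↦9]  zeros at y ∈ {4, 7}
  x = 5: [0↦10, 1↦4, 2↦8, 3↦1, 4↦6, 5↦2, 6↦1, 7↦4, 8↦1, 9↦4, 10↦3]  zeros at y ∈ ∅
  x = 6: [0↦9, 1↦6, 2↦6, 3↦10, 4↦8, 5↦1, 6↦1, 7↦9, 8↦4, 9↦9, 10↦3]  zeros at y ∈ ∅
  x = 7: [0↦1, 1↦10, 2↦4, 3↦6, 4↦6, 5↦5, 6↦4, 7↦4, 8↦6, 9↦0, 10↦9]  zeros at y ∈ {9}
  x = 8: [0↦8, 1↦5, 2↦2, 3↦0, 4↦0, 5↦3, 6↦10, 7↦0, 8↦7, 9↦10, 10↦10]  zeros at y ∈ {3, 4, 7}
  x = 9: [0↦8, 1↦2, 2↦0, 3↦3, 4↦1, 5↦6, 6↦8, 7↦8, 8↦7, 9↦6, 10↦6]  zeros at y ∈ {2}
  x = 10: [0↦1, 1↦1, 2↦9, 3↦4, 4↦9, 5↦3, 6↦9, 7↦6, 8↦6, 9↦10, 10↦8]  zeros at y ∈ ∅
Collecting zeros: affine points = {(0, 9), (1, 3), (4, 4), (4, 7), (7, 9), (8, 3), (8, 4), (8, 7), (9, 2)}.
Total count |C(F_11)_aff| = 9.


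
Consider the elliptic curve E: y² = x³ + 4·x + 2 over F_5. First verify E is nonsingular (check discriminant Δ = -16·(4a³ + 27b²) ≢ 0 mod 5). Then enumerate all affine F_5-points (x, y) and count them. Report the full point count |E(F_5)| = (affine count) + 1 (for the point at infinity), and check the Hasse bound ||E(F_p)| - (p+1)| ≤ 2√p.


Affine points = {(3, 1), (3, 4)}; affine count = 2; |E(F_5)| = 3.

Discriminant check: Δ ∝ 4a³ + 27b² = 4·4³ + 27·2² = 4·64 + 27·4 ≡ 4 (mod 5). Nonzero ⇒ E is nonsingular.
For each x ∈ F_5, compute rhs = x³ + 4·x + 2 mod 5, then count y ∈ F_5 with y² ≡ rhs.
  x = 0: rhs = 2, matching y values: none (0 points).
  x = 1: rhs = 2, matching y values: none (0 points).
  x = 2: rhs = 3, matching y values: none (0 points).
  x = 3: rhs = 1, matching y values: 1, 4 (2 points).
  x = 4: rhs = 2, matching y values: none (0 points).
Total affine count: 2.
Full point count |E(F_5)| = 2 + 1 = 3.
Hasse bound: |3 − (5+1)| = |-3| = 3 ≤ 2√5 ≈ 4.4721 ✓.


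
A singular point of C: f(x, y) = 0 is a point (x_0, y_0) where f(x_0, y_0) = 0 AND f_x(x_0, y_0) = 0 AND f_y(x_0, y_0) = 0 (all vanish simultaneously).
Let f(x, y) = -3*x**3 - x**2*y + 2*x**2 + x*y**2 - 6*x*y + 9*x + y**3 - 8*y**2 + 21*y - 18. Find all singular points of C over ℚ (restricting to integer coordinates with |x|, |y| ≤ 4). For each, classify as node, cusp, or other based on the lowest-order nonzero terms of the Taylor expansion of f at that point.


Singular points: {(0, 3)}; classification: node.

Compute partial derivatives:
  f_x = -9*x**2 - 2*x*y + 4*x + y**2 - 6*y + 9.
  f_y = -x**2 + 2*x*y - 6*x + 3*y**2 - 16*y + 21.
Scan x_0 ∈ {−4, ..., 4}. For each x_0, f_y(x_0, y) is a polynomial in y; find its integer roots y ∈ {−4, ..., 4}, then test f_x and f at those candidates.
  x = -4: f_y(-4, y) = 3*y**2 - 24*y + 29; no integer root y with |y| ≤ 4.
  x = -3: f_y(-3, y) = 3*y**2 - 22*y + 30; no integer root y with |y| ≤ 4.
  x = -2: f_y(-2, y) = 3*y**2 - 20*y + 29; no integer root y with |y| ≤ 4.
  x = -1: f_y(-1, y) = 3*y**2 - 18*y + 26; no integer root y with |y| ≤ 4.
  x = 0: f_y(0, y) = 3*y**2 - 16*y + 21; vanishes at y ∈ {3}. (0, 3): f_x = 0, f = 0 — SINGULAR.
  x = 1: f_y(1, y) = 3*y**2 - 14*y + 14; no integer root y with |y| ≤ 4.
  x = 2: f_y(2, y) = 3*y**2 - 12*y + 5; no integer root y with |y| ≤ 4.
  x = 3: f_y(3, y) = 3*y**2 - 10*y - 6; no integer root y with |y| ≤ 4.
  x = 4: f_y(4, y) = 3*y**2 - 8*y - 19; no integer root y with |y| ≤ 4.
Only singular point on the grid: (0, 3).
Classify: substitute x = 0 + u, y = 3 + v and expand: f = -3*u**3 - u**2*v - u**2 + u*v**2 + v**3 + v**2.
No constant or linear terms (consistent with a singular point). Quadratic part: -u**2 + v**2. Cubic part: -3*u**3 - u**2*v + u*v**2 + v**3.
The quadratic part v**2 - u**2 = (v − u)(v + u) splits into two distinct linear factors, so there are two distinct tangent lines y − 3 = ±(x − 0) — this is a node (ordinary double point).
Classification: node.


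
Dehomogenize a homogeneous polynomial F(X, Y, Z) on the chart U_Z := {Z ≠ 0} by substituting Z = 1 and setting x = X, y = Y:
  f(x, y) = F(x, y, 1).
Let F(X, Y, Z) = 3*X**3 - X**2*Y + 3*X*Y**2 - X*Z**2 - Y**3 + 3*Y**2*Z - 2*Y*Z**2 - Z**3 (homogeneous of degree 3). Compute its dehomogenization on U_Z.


f(x, y) = 3*x**3 - x**2*y + 3*x*y**2 - x - y**3 + 3*y**2 - 2*y - 1

On U_Z we set Z = 1. Each monomial c·X^i·Y^j·Z^k in F becomes c·x^i·y^j·1^k = c·x^i·y^j.
Substituting Z = 1: F(X, Y, 1) = 3*x**3 - x**2*y + 3*x*y**2 - x - y**3 + 3*y**2 - 2*y - 1.
Note: deg(f) ≤ deg(F) = 3; strict inequality happens when F is divisible by Z (lost terms).


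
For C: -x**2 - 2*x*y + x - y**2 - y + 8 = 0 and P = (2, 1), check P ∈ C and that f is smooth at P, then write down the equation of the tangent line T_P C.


Tangent line at P: -5*x - 7*y + 17 = 0.

Step 1: f(2, 1) = 0, so P lies on C.
Step 2: partial derivatives
  f_x(x, y) = -2*x - 2*y + 1, f_y(x, y) = -2*x - 2*y - 1.
  f_x(P) = -5, f_y(P) = -7 (gradient nonzero, so P is smooth).
Step 3: tangent line at P: -5·(x − 2) + -7·(y − 1) = 0.
Expanding: -5*x - 7*y + 17 = 0.


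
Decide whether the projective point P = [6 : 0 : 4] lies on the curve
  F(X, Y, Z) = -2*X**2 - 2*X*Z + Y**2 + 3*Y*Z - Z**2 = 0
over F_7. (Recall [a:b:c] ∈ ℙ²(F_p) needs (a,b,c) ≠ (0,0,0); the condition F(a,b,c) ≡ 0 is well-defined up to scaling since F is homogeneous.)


F(6,0,4) ≡ 4 (mod 7); P is NOT on the curve.

Evaluate F(6, 0, 4) term-by-term (mod 7).
  -2*X**2 ↦ -2·36·1·1 = -72
  -2*X*Z ↦ -2·6·1·4 = -48
  Y**2 ↦ 1·1·0·1 = 0
  3*Y*Z ↦ 3·1·0·4 = 0
  -Z**2 ↦ -1·1·1·16 = -16
Sum: F(6, 0, 4) = (-72) + (-48) + (0) + (0) + (-16) = -136.
Reducing mod 7: -136 ≡ 4 (mod 7).
Since F(a, b, c) ≡ 4 ≠ 0 (mod 7), P does NOT lie on the curve.


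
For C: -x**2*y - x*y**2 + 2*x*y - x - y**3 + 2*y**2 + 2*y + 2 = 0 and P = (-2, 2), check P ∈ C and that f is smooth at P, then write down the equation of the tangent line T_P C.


Tangent line at P: 7*x - 2*y + 18 = 0.

Step 1: f(-2, 2) = 0, so P lies on C.
Step 2: partial derivatives
  f_x(x, y) = -2*x*y - y**2 + 2*y - 1, f_y(x, y) = -x**2 - 2*x*y + 2*x - 3*y**2 + 4*y + 2.
  f_x(P) = 7, f_y(P) = -2 (gradient nonzero, so P is smooth).
Step 3: tangent line at P: 7·(x − -2) + -2·(y − 2) = 0.
Expanding: 7*x - 2*y + 18 = 0.


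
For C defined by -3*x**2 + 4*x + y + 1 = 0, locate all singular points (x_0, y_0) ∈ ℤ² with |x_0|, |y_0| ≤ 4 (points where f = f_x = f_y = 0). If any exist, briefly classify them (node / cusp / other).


No singular points in the scanned grid; C is smooth there.

Compute partial derivatives:
  f_x = 4 - 6*x.
  f_y = 1.
f_y = 1 is a nonzero constant, so f_y never vanishes: no point (x, y) can satisfy f = f_x = f_y = 0. In particular no (x, y) ∈ {−4, ..., 4}² is singular; the curve is smooth.


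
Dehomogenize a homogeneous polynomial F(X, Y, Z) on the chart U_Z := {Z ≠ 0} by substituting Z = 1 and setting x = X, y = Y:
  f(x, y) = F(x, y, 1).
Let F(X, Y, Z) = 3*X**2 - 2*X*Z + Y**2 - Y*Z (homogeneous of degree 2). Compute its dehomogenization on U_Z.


f(x, y) = 3*x**2 - 2*x + y**2 - y

On U_Z we set Z = 1. Each monomial c·X^i·Y^j·Z^k in F becomes c·x^i·y^j·1^k = c·x^i·y^j.
Substituting Z = 1: F(X, Y, 1) = 3*x**2 - 2*x + y**2 - y.
Note: deg(f) ≤ deg(F) = 2; strict inequality happens when F is divisible by Z (lost terms).


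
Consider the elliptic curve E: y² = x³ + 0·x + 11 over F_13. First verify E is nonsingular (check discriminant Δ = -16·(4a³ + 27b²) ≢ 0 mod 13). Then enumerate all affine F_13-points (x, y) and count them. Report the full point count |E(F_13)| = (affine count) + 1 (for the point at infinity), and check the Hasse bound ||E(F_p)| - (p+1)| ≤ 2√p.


Affine points = {(1, 5), (1, 8), (3, 5), (3, 8), (4, 6), (4, 7), (7, 4), (7, 9), (8, 4), (8, 9), (9, 5), (9, 8), (10, 6), (10, 7), (11, 4), (11, 9), (12, 6), (12, 7)}; affine count = 18; |E(F_13)| = 19.

Discriminant check: Δ ∝ 4a³ + 27b² = 4·0³ + 27·11² = 4·0 + 27·121 ≡ 4 (mod 13). Nonzero ⇒ E is nonsingular.
For each x ∈ F_13, compute rhs = x³ + 0·x + 11 mod 13, then count y ∈ F_13 with y² ≡ rhs.
  x = 0: rhs = 11, matching y values: none (0 points).
  x = 1: rhs = 12, matching y values: 5, 8 (2 points).
  x = 2: rhs = 6, matching y values: none (0 points).
  x = 3: rhs = 12, matching y values: 5, 8 (2 points).
  x = 4: rhs = 10, matching y values: 6, 7 (2 points).
  x = 5: rhs = 6, matching y values: none (0 points).
  x = 6: rhs = 6, matching y values: none (0 points).
  x = 7: rhs = 3, matching y values: 4, 9 (2 points).
  x = 8: rhs = 3, matching y values: 4, 9 (2 points).
  x = 9: rhs = 12, matching y values: 5, 8 (2 points).
  x = 10: rhs = 10, matching y values: 6, 7 (2 points).
  x = 11: rhs = 3, matching y values: 4, 9 (2 points).
  x = 12: rhs = 10, matching y values: 6, 7 (2 points).
Total affine count: 18.
Full point count |E(F_13)| = 18 + 1 = 19.
Hasse bound: |19 − (13+1)| = |5| = 5 ≤ 2√13 ≈ 7.2111 ✓.


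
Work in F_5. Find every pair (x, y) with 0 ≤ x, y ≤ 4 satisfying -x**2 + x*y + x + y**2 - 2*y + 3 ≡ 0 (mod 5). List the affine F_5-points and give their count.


Affine F_5-points: {(1, 2), (1, 4), (2, 2), (2, 3), (4, 4)}; count = 5.

For each of the 25 pairs (x, y) ∈ F_5², evaluate f(x, y) mod 5. Record the zeros.
  x = 0: [0↦3, 1↦2, 2↦3, 3↦1, 4↦1]  zeros at y ∈ ∅
  x = 1: [0↦3, 1↦3, 2↦0, 3↦4, 4↦0]  zeros at y ∈ {2, 4}
  x = 2: [0↦1, 1↦2, 2↦0, 3↦0, 4↦2]  zeros at y ∈ {2, 3}
  x = 3: [0↦2, 1↦4, 2↦3, 3↦4, 4↦2]  zeros at y ∈ ∅
  x = 4: [0↦1, 1↦4, 2↦4, 3↦1, 4↦0]  zeros at y ∈ {4}
Collecting zeros: affine points = {(1, 2), (1, 4), (2, 2), (2, 3), (4, 4)}.
Total count |C(F_5)_aff| = 5.


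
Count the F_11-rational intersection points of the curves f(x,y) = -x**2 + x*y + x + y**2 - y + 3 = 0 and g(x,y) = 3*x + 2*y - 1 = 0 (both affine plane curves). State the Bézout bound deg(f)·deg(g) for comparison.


Common zeros: {(0, 6), (6, 8)}; count = 2; Bézout bound = 2.

deg(f) = 2, deg(g) = 1, so Bézout bound = 2.
Scan x ∈ F_11. For each x, list the y ∈ F_11 with f(x, y) ≡ 0 and those with g(x, y) ≡ 0 (mod 11); the common zeros in that column are the intersection.
  x = 0: f ≡ 0 at y ∈ {6}; g ≡ 0 at y ∈ {6}; common: {6}.
  x = 1: f ≡ 0 at y ∈ ∅; g ≡ 0 at y ∈ {10}; common: ∅.
  x = 2: f ≡ 0 at y ∈ ∅; g ≡ 0 at y ∈ {3}; common: ∅.
  x = 3: f ≡ 0 at y ∈ {1, 8}; g ≡ 0 at y ∈ {7}; common: ∅.
  x = 4: f ≡ 0 at y ∈ {9, 10}; g ≡ 0 at y ∈ {0}; common: ∅.
  x = 5: f ≡ 0 at y ∈ ∅; g ≡ 0 at y ∈ {4}; common: ∅.
  x = 6: f ≡ 0 at y ∈ {8, 9}; g ≡ 0 at y ∈ {8}; common: {8}.
  x = 7: f ≡ 0 at y ∈ {6, 10}; g ≡ 0 at y ∈ {1}; common: ∅.
  x = 8: f ≡ 0 at y ∈ ∅; g ≡ 0 at y ∈ {5}; common: ∅.
  x = 9: f ≡ 0 at y ∈ ∅; g ≡ 0 at y ∈ {9}; common: ∅.
  x = 10: f ≡ 0 at y ∈ {1}; g ≡ 0 at y ∈ {2}; common: ∅.
Collecting: common zeros = {(0, 6), (6, 8)}, so the count is 2.
Comparison with the Bézout bound: 2 ≤ 2 = deg(f)·deg(g), as expected for curves with no common component (the bound is attained).


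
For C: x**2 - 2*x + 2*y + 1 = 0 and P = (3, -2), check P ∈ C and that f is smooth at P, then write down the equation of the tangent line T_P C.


Tangent line at P: 4*x + 2*y - 8 = 0.

Step 1: f(3, -2) = 0, so P lies on C.
Step 2: partial derivatives
  f_x(x, y) = 2*x - 2, f_y(x, y) = 2.
  f_x(P) = 4, f_y(P) = 2 (gradient nonzero, so P is smooth).
Step 3: tangent line at P: 4·(x − 3) + 2·(y − -2) = 0.
Expanding: 4*x + 2*y - 8 = 0.


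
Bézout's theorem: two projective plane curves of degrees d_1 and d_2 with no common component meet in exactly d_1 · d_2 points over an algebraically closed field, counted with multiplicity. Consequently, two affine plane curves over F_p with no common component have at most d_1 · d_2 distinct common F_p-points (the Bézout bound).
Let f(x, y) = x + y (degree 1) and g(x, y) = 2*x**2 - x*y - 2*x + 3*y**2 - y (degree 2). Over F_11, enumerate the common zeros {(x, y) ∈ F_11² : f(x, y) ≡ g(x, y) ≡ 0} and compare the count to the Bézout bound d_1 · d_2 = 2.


Common zeros: {(0, 0), (2, 9)}; count = 2; Bézout bound = 2.

deg(f) = 1, deg(g) = 2, so Bézout bound = 2.
Scan x ∈ F_11. For each x, list the y ∈ F_11 with f(x, y) ≡ 0 and those with g(x, y) ≡ 0 (mod 11); the common zeros in that column are the intersection.
  x = 0: f ≡ 0 at y ∈ {0}; g ≡ 0 at y ∈ {0, 4}; common: {0}.
  x = 1: f ≡ 0 at y ∈ {10}; g ≡ 0 at y ∈ {0, 8}; common: ∅.
  x = 2: f ≡ 0 at y ∈ {9}; g ≡ 0 at y ∈ {3, 9}; common: {9}.
  x = 3: f ≡ 0 at y ∈ {8}; g ≡ 0 at y ∈ {1, 4}; common: ∅.
  x = 4: f ≡ 0 at y ∈ {7}; g ≡ 0 at y ∈ {1, 8}; common: ∅.
  x = 5: f ≡ 0 at y ∈ {6}; g ≡ 0 at y ∈ ∅; common: ∅.
  x = 6: f ≡ 0 at y ∈ {5}; g ≡ 0 at y ∈ {3}; common: ∅.
  x = 7: f ≡ 0 at y ∈ {4}; g ≡ 0 at y ∈ ∅; common: ∅.
  x = 8: f ≡ 0 at y ∈ {3}; g ≡ 0 at y ∈ ∅; common: ∅.
  x = 9: f ≡ 0 at y ∈ {2}; g ≡ 0 at y ∈ {9}; common: ∅.
  x = 10: f ≡ 0 at y ∈ {1}; g ≡ 0 at y ∈ ∅; common: ∅.
Collecting: common zeros = {(0, 0), (2, 9)}, so the count is 2.
Comparison with the Bézout bound: 2 ≤ 2 = deg(f)·deg(g), as expected for curves with no common component (the bound is attained).


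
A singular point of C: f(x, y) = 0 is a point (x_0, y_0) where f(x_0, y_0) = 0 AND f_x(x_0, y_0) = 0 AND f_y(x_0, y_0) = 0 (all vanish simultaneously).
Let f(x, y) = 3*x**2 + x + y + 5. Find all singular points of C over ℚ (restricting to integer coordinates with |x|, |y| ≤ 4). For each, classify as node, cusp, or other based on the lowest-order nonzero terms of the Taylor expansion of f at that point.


No singular points in the scanned grid; C is smooth there.

Compute partial derivatives:
  f_x = 6*x + 1.
  f_y = 1.
f_y = 1 is a nonzero constant, so f_y never vanishes: no point (x, y) can satisfy f = f_x = f_y = 0. In particular no (x, y) ∈ {−4, ..., 4}² is singular; the curve is smooth.


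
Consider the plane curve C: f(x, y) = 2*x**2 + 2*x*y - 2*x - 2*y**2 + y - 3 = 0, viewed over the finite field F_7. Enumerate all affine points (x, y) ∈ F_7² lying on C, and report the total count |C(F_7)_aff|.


Affine F_7-points: {(3, 1), (3, 6), (4, 0), (4, 1), (5, 4), (5, 5), (6, 4), (6, 6)}; count = 8.

For each of the 49 pairs (x, y) ∈ F_7², evaluate f(x, y) mod 7. Record the zeros.
  x = 0: [0↦4, 1↦3, 2↦5, 3↦3, 4↦4, 5↦1, 6↦1]  zeros at y ∈ ∅
  x = 1: [0↦4, 1↦5, 2↦2, 3↦2, 4↦5, 5↦4, 6↦6]  zeros at y ∈ ∅
  x = 2: [0↦1, 1↦4, 2↦3, 3↦5, 4↦3, 5↦4, 6↦1]  zeros at y ∈ ∅
  x = 3: [0↦2, 1↦0, 2↦1, 3↦5, 4↦5, 5↦1, 6↦0]  zeros at y ∈ {1, 6}
  x = 4: [0↦0, 1↦0, 2↦3, 3↦2, 4↦4, 5↦2, 6↦3]  zeros at y ∈ {0, 1}
  x = 5: [0↦2, 1↦4, 2↦2, 3↦3, 4↦0, 5↦0, 6↦3]  zeros at y ∈ {4, 5}
  x = 6: [0↦1, 1↦5, 2↦5, 3↦1, 4↦0, 5↦2, 6↦0]  zeros at y ∈ {4, 6}
Collecting zeros: affine points = {(3, 1), (3, 6), (4, 0), (4, 1), (5, 4), (5, 5), (6, 4), (6, 6)}.
Total count |C(F_7)_aff| = 8.


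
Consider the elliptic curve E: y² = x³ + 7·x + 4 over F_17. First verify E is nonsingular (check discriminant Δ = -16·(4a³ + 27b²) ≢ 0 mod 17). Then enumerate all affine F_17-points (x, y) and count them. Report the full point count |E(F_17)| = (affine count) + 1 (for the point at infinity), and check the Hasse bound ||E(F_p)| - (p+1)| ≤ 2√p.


Affine points = {(0, 2), (0, 15), (2, 3), (2, 14), (3, 1), (3, 16), (11, 1), (11, 16), (15, 4), (15, 13), (16, 8), (16, 9)}; affine count = 12; |E(F_17)| = 13.

Discriminant check: Δ ∝ 4a³ + 27b² = 4·7³ + 27·4² = 4·343 + 27·16 ≡ 2 (mod 17). Nonzero ⇒ E is nonsingular.
For each x ∈ F_17, compute rhs = x³ + 7·x + 4 mod 17, then count y ∈ F_17 with y² ≡ rhs.
  x = 0: rhs = 4, matching y values: 2, 15 (2 points).
  x = 1: rhs = 12, matching y values: none (0 points).
  x = 2: rhs = 9, matching y values: 3, 14 (2 points).
  x = 3: rhs = 1, matching y values: 1, 16 (2 points).
  x = 4: rhs = 11, matching y values: none (0 points).
  x = 5: rhs = 11, matching y values: none (0 points).
  x = 6: rhs = 7, matching y values: none (0 points).
  x = 7: rhs = 5, matching y values: none (0 points).
  x = 8: rhs = 11, matching y values: none (0 points).
  x = 9: rhs = 14, matching y values: none (0 points).
  x = 10: rhs = 3, matching y values: none (0 points).
  x = 11: rhs = 1, matching y values: 1, 16 (2 points).
  x = 12: rhs = 14, matching y values: none (0 points).
  x = 13: rhs = 14, matching y values: none (0 points).
  x = 14: rhs = 7, matching y values: none (0 points).
  x = 15: rhs = 16, matching y values: 4, 13 (2 points).
  x = 16: rhs = 13, matching y values: 8, 9 (2 points).
Total affine count: 12.
Full point count |E(F_17)| = 12 + 1 = 13.
Hasse bound: |13 − (17+1)| = |-5| = 5 ≤ 2√17 ≈ 8.2462 ✓.


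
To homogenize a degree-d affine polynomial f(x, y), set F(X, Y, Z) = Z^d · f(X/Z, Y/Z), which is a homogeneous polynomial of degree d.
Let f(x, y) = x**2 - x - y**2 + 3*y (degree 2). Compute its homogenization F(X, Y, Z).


F(X, Y, Z) = X**2 - X*Z - Y**2 + 3*Y*Z

deg(f) = 2.
Substitute x = X/Z, y = Y/Z into f, then multiply by Z^2.
  monomial 1·x^2·y^0 ↦ 1·X^2·Y^0·Z^0.
  monomial -1·x^1·y^0 ↦ -1·X^1·Y^0·Z^1.
  monomial -1·x^0·y^2 ↦ -1·X^0·Y^2·Z^0.
  monomial 3·x^0·y^1 ↦ 3·X^0·Y^1·Z^1.
Collecting: F(X, Y, Z) = X**2 - X*Z - Y**2 + 3*Y*Z.


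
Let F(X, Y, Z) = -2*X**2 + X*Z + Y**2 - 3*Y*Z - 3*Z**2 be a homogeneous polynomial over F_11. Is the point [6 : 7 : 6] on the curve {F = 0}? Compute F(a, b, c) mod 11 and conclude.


F(6,7,6) ≡ 10 (mod 11); P is NOT on the curve.

Evaluate F(6, 7, 6) term-by-term (mod 11).
  -2*X**2 ↦ -2·36·1·1 = -72
  X*Z ↦ 1·6·1·6 = 36
  Y**2 ↦ 1·1·49·1 = 49
  -3*Y*Z ↦ -3·1·7·6 = -126
  -3*Z**2 ↦ -3·1·1·36 = -108
Sum: F(6, 7, 6) = (-72) + (36) + (49) + (-126) + (-108) = -221.
Reducing mod 11: -221 ≡ 10 (mod 11).
Since F(a, b, c) ≡ 10 ≠ 0 (mod 11), P does NOT lie on the curve.


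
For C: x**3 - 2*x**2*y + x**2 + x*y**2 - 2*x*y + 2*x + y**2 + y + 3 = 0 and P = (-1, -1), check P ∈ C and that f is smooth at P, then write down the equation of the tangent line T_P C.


Tangent line at P: 2*x + y + 3 = 0.

Step 1: f(-1, -1) = 0, so P lies on C.
Step 2: partial derivatives
  f_x(x, y) = 3*x**2 - 4*x*y + 2*x + y**2 - 2*y + 2, f_y(x, y) = -2*x**2 + 2*x*y - 2*x + 2*y + 1.
  f_x(P) = 2, f_y(P) = 1 (gradient nonzero, so P is smooth).
Step 3: tangent line at P: 2·(x − -1) + 1·(y − -1) = 0.
Expanding: 2*x + y + 3 = 0.


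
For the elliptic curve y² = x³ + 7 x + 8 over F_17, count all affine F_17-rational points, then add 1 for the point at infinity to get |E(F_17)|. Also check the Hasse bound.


Affine points = {(0, 5), (0, 12), (1, 4), (1, 13), (2, 8), (2, 9), (4, 7), (4, 10), (5, 7), (5, 10), (7, 3), (7, 14), (8, 7), (8, 10), (9, 1), (9, 16), (12, 1), (12, 16), (13, 1), (13, 16), (16, 0)}; affine count = 21; |E(F_17)| = 22.

Discriminant check: Δ ∝ 4a³ + 27b² = 4·7³ + 27·8² = 4·343 + 27·64 ≡ 6 (mod 17). Nonzero ⇒ E is nonsingular.
For each x ∈ F_17, compute rhs = x³ + 7·x + 8 mod 17, then count y ∈ F_17 with y² ≡ rhs.
  x = 0: rhs = 8, matching y values: 5, 12 (2 points).
  x = 1: rhs = 16, matching y values: 4, 13 (2 points).
  x = 2: rhs = 13, matching y values: 8, 9 (2 points).
  x = 3: rhs = 5, matching y values: none (0 points).
  x = 4: rhs = 15, matching y values: 7, 10 (2 points).
  x = 5: rhs = 15, matching y values: 7, 10 (2 points).
  x = 6: rhs = 11, matching y values: none (0 points).
  x = 7: rhs = 9, matching y values: 3, 14 (2 points).
  x = 8: rhs = 15, matching y values: 7, 10 (2 points).
  x = 9: rhs = 1, matching y values: 1, 16 (2 points).
  x = 10: rhs = 7, matching y values: none (0 points).
  x = 11: rhs = 5, matching y values: none (0 points).
  x = 12: rhs = 1, matching y values: 1, 16 (2 points).
  x = 13: rhs = 1, matching y values: 1, 16 (2 points).
  x = 14: rhs = 11, matching y values: none (0 points).
  x = 15: rhs = 3, matching y values: none (0 points).
  x = 16: rhs = 0, matching y values: 0 (1 points).
Total affine count: 21.
Full point count |E(F_17)| = 21 + 1 = 22.
Hasse bound: |22 − (17+1)| = |4| = 4 ≤ 2√17 ≈ 8.2462 ✓.


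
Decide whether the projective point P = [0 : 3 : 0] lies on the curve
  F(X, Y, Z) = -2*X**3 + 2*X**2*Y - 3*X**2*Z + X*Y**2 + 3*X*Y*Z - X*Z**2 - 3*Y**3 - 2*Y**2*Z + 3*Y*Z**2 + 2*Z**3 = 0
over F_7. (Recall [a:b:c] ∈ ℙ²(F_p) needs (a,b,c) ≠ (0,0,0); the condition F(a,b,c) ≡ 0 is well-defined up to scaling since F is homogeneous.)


F(0,3,0) ≡ 3 (mod 7); P is NOT on the curve.

Evaluate F(0, 3, 0) term-by-term (mod 7).
  -2*X**3 ↦ -2·0·1·1 = 0
  2*X**2*Y ↦ 2·0·3·1 = 0
  -3*X**2*Z ↦ -3·0·1·0 = 0
  X*Y**2 ↦ 1·0·9·1 = 0
  3*X*Y*Z ↦ 3·0·3·0 = 0
  -X*Z**2 ↦ -1·0·1·0 = 0
  -3*Y**3 ↦ -3·1·27·1 = -81
  -2*Y**2*Z ↦ -2·1·9·0 = 0
  3*Y*Z**2 ↦ 3·1·3·0 = 0
  2*Z**3 ↦ 2·1·1·0 = 0
Sum: F(0, 3, 0) = (0) + (0) + (0) + (0) + (0) + (0) + (-81) + (0) + (0) + (0) = -81.
Reducing mod 7: -81 ≡ 3 (mod 7).
Since F(a, b, c) ≡ 3 ≠ 0 (mod 7), P does NOT lie on the curve.
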